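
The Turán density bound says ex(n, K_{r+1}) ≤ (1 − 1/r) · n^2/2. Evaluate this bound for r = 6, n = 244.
Turán density bound = (5/6) · 244^2/2 = 74420/3 ≈ 24806.6667

Turán's theorem: ex(n, K_{r+1}) is achieved by the complete r-partite Turán graph T(n, r) with parts as balanced as possible, and is at most (1 − 1/r) · n^2/2. For r = 6, n = 244: the density bound is (5/6) · 59536/2 = 74420/3 ≈ 24806.6667. The integer-valued extremum is e(T(244, 6)) = 24806, which is strictly less than the density bound 74420/3 since 6 ∤ 244 (the parts of T(244, 6) cannot all be equal).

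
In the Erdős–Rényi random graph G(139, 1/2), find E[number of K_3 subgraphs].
E[# K_3] = C(139, 3) · (1/2)^C(3, 2) = 437989 / 2^3 = 54748.625

For each 3-subset S of vertices (there are C(139, 3) = 437989 such S), let X_S = 1 if S induces a K_3 (all C(3, 2) = 3 edges present). Then P(X_S = 1) = (1/2)^3 = 1/8. By linearity of expectation, E[# K_3] = C(139, 3) · (1/2)^3 = 437989 / 8 = 54748.625.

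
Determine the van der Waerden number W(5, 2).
W(5, 2) = 5 + 1 = 6

A 2-term AP is any pair of integers, so a monochromatic 2-AP exists iff some colour is used at least twice. With 5 colours, the colouring i ↦ i on {1, ..., 5} uses each colour once, avoiding any monochromatic pair, so W(5, 2) > 5. For {1, ..., 6}, pigeonhole forces two integers of the same colour, which form a monochromatic 2-AP. Hence W(5, 2) = 6.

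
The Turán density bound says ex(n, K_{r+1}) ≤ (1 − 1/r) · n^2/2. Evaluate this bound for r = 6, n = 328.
Turán density bound = (5/6) · 328^2/2 = 134480/3 ≈ 44826.6667

Turán's theorem: ex(n, K_{r+1}) is achieved by the complete r-partite Turán graph T(n, r) with parts as balanced as possible, and is at most (1 − 1/r) · n^2/2. For r = 6, n = 328: the density bound is (5/6) · 107584/2 = 134480/3 ≈ 44826.6667. The integer-valued extremum is e(T(328, 6)) = 44826, which is strictly less than the density bound 134480/3 since 6 ∤ 328 (the parts of T(328, 6) cannot all be equal).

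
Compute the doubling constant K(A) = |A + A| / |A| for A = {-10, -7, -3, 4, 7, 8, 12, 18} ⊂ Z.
K = |A + A| / |A| = 28/8 = 7/2

Enumerate A + A = {a + b : a, b ∈ A}. With |A| = 8, there are |A|^2 = 64 ordered sum pairs; collecting distinct values, A + A = {-20, -17, -14, -13, -10, -6, -3, -2, 0, 1, 2, 4, 5, 8, 9, 11, 12, 14, 15, 16, 19, 20, 22, 24, 25, 26, 30, 36}, so |A + A| = 28. Thus K = 28/8 = 7/2. For comparison, the minimum possible |A + A| over all 8-element sets is 2·8 − 1 = 15 (so min K = 15/8), attained only by arithmetic progressions.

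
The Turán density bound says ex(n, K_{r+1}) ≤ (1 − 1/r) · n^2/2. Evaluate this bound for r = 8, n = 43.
Turán density bound = (7/8) · 43^2/2 = 12943/16 ≈ 808.9375

Turán's theorem: ex(n, K_{r+1}) is achieved by the complete r-partite Turán graph T(n, r) with parts as balanced as possible, and is at most (1 − 1/r) · n^2/2. For r = 8, n = 43: the density bound is (7/8) · 1849/2 = 12943/16 ≈ 808.9375. The integer-valued extremum is e(T(43, 8)) = 808, which is strictly less than the density bound 12943/16 since 8 ∤ 43 (the parts of T(43, 8) cannot all be equal).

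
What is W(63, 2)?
W(63, 2) = 63 + 1 = 64

A 2-term AP is any pair of integers, so a monochromatic 2-AP exists iff some colour is used at least twice. With 63 colours, the colouring i ↦ i on {1, ..., 63} uses each colour once, avoiding any monochromatic pair, so W(63, 2) > 63. For {1, ..., 64}, pigeonhole forces two integers of the same colour, which form a monochromatic 2-AP. Hence W(63, 2) = 64.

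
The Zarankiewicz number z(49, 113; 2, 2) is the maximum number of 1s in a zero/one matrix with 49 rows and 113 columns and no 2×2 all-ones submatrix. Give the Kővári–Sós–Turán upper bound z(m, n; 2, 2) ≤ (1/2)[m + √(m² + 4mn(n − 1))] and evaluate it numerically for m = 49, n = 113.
z(49, 113; 2, 2) ≤ (1/2)[49 + √(49² + 4·49·113·112)] = (1/2)[49 + √2482977] = 812.3732

Kővári–Sós–Turán: let r_1, ..., r_49 be the row sums and z = Σ r_i the total number of 1s. Each pair of columns can share at most one row with both entries 1 (else a 2×2 all-ones block appears), so Σ_i C(r_i, 2) ≤ C(113, 2) = 6328. By convexity Σ_i C(r_i, 2) ≥ 49·C(z/49, 2) = z(z − 49)/(2·49), giving z² − 49z − 49·113·112 ≤ 0 and hence z ≤ (1/2)[49 + √(2401 + 4·620144)] = (1/2)[49 + √2482977] ≈ (1/2)(49 + 1575.7465) = 812.3732.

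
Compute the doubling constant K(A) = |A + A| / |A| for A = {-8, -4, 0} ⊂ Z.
K = |A + A| / |A| = 5/3

Enumerate A + A = {a + b : a, b ∈ A}. With |A| = 3, there are |A|^2 = 9 ordered sum pairs; collecting distinct values, A + A = {-16, -12, -8, -4, 0}, so |A + A| = 5. Thus K = 5/3. Here |A + A| = 2|A| − 1 = 5, the minimum possible — so K = 5/3 is minimal, which holds iff A is an arithmetic progression.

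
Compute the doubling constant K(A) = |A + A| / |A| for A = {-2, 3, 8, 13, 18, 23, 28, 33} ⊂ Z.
K = |A + A| / |A| = 15/8

Enumerate A + A = {a + b : a, b ∈ A}. With |A| = 8, there are |A|^2 = 64 ordered sum pairs; collecting distinct values, A + A = {-4, 1, 6, 11, 16, 21, 26, 31, 36, 41, 46, 51, 56, 61, 66}, so |A + A| = 15. Thus K = 15/8. Here |A + A| = 2|A| − 1 = 15, the minimum possible — so K = 15/8 is minimal, which holds iff A is an arithmetic progression.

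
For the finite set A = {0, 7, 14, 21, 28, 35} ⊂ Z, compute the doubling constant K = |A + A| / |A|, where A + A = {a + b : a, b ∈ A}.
K = |A + A| / |A| = 11/6

Enumerate A + A = {a + b : a, b ∈ A}. With |A| = 6, there are |A|^2 = 36 ordered sum pairs; collecting distinct values, A + A = {0, 7, 14, 21, 28, 35, 42, 49, 56, 63, 70}, so |A + A| = 11. Thus K = 11/6. Here |A + A| = 2|A| − 1 = 11, the minimum possible — so K = 11/6 is minimal, which holds iff A is an arithmetic progression.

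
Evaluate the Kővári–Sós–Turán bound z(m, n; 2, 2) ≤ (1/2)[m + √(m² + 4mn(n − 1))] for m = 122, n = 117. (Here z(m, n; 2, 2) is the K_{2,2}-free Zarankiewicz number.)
z(122, 117; 2, 2) ≤ (1/2)[122 + √(122² + 4·122·117·116)] = (1/2)[122 + √6638020] = 1349.2178

Kővári–Sós–Turán: let r_1, ..., r_122 be the row sums and z = Σ r_i the total number of 1s. Each pair of columns can share at most one row with both entries 1 (else a 2×2 all-ones block appears), so Σ_i C(r_i, 2) ≤ C(117, 2) = 6786. By convexity Σ_i C(r_i, 2) ≥ 122·C(z/122, 2) = z(z − 122)/(2·122), giving z² − 122z − 122·117·116 ≤ 0 and hence z ≤ (1/2)[122 + √(14884 + 4·1655784)] = (1/2)[122 + √6638020] ≈ (1/2)(122 + 2576.4355) = 1349.2178.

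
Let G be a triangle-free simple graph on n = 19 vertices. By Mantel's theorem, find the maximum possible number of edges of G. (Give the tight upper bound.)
ex(19, K_3) = ⌊19^2/4⌋ = 90

Mantel (1907): a triangle-free graph on n vertices has at most ⌊n^2/4⌋ edges, with equality for the complete bipartite graph K_{⌊n/2⌋, ⌈n/2⌉}. For n = 19: ⌊19^2/4⌋ = ⌊361/4⌋ = 90. The extremal graph is K_{9, 10}, which has 9·10 = 90 edges.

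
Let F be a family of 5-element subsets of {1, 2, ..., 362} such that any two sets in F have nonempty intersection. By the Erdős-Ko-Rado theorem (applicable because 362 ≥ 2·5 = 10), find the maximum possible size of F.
max |F| = C(361, 4) = 695946630

Erdős-Ko-Rado (1961): when n ≥ 2k, max |F| = C(n−1, k−1). The bound is attained by the star {A : i ∈ A} for any fixed i ∈ [n]. Here C(362−1, 5−1) = C(361, 4) = 695946630.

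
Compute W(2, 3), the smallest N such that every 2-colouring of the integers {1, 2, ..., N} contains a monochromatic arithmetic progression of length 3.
W(2, 3) = 9

Lower bound: the 2-colouring RRBBRRBB of {1, ..., 8} (R at positions {1, 2, 5, 6}, B at {3, 4, 7, 8}) contains no monochromatic 3-term AP, so W(2, 3) > 8. Upper bound: a case analysis on any 2-colouring of {1, ..., 9} forces such an AP. Hence W(2, 3) = 9.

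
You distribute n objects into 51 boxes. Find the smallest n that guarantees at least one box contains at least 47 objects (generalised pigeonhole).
n = (47 − 1)·51 + 1 = 2347

By the generalised pigeonhole principle, to guarantee some box contains ≥ r objects we need more than (r − 1) · k objects total. Threshold: n = (r − 1) · k + 1. With r = 47 and k = 51: n = 46 · 51 + 1 = 2346 + 1 = 2347. For n = 2346 = 46 · 51, we can put exactly 46 objects in every box, avoiding 47 in any single one — so 2347 is tight.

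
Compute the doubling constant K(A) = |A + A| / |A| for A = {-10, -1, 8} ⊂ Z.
K = |A + A| / |A| = 5/3

Enumerate A + A = {a + b : a, b ∈ A}. With |A| = 3, there are |A|^2 = 9 ordered sum pairs; collecting distinct values, A + A = {-20, -11, -2, 7, 16}, so |A + A| = 5. Thus K = 5/3. Here |A + A| = 2|A| − 1 = 5, the minimum possible — so K = 5/3 is minimal, which holds iff A is an arithmetic progression.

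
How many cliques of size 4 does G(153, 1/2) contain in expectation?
E[# K_4] = C(153, 4) · (1/2)^C(4, 2) = 21947850 / 2^6 = 10973925/32 = 342935.15625

For each 4-subset S of vertices (there are C(153, 4) = 21947850 such S), let X_S = 1 if S induces a K_4 (all C(4, 2) = 6 edges present). Then P(X_S = 1) = (1/2)^6 = 1/64. By linearity of expectation, E[# K_4] = C(153, 4) · (1/2)^6 = 21947850 / 64 = 10973925/32 = 342935.15625.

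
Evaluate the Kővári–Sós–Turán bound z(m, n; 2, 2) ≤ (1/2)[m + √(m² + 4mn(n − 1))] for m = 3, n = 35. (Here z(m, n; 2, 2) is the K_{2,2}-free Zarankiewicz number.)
z(3, 35; 2, 2) ≤ (1/2)[3 + √(3² + 4·3·35·34)] = (1/2)[3 + √14289] = 61.2683

Kővári–Sós–Turán: let r_1, ..., r_3 be the row sums and z = Σ r_i the total number of 1s. Each pair of columns can share at most one row with both entries 1 (else a 2×2 all-ones block appears), so Σ_i C(r_i, 2) ≤ C(35, 2) = 595. By convexity Σ_i C(r_i, 2) ≥ 3·C(z/3, 2) = z(z − 3)/(2·3), giving z² − 3z − 3·35·34 ≤ 0 and hence z ≤ (1/2)[3 + √(9 + 4·3570)] = (1/2)[3 + √14289] ≈ (1/2)(3 + 119.5366) = 61.2683.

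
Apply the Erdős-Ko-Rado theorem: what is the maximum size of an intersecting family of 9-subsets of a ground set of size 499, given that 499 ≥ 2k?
max |F| = C(498, 8) = 88669150269219234

Erdős-Ko-Rado (1961): when n ≥ 2k, max |F| = C(n−1, k−1). The bound is attained by the star {A : i ∈ A} for any fixed i ∈ [n]. Here C(499−1, 9−1) = C(498, 8) = 88669150269219234.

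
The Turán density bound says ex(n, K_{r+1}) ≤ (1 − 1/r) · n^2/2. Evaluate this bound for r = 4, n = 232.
Turán density bound = (3/4) · 232^2/2 = 20184

Turán's theorem: ex(n, K_{r+1}) is achieved by the complete r-partite Turán graph T(n, r) with parts as balanced as possible, and is at most (1 − 1/r) · n^2/2. For r = 4, n = 232: the density bound is (3/4) · 53824/2 = 20184. Since 4 ∣ 232, the Turán graph T(232, 4) has parts of equal size 58, and its edge count e(T(232, 4)) = 20184 attains the density bound exactly.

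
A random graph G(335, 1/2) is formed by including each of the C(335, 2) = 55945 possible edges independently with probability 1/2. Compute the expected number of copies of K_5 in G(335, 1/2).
E[# K_5] = C(335, 5) · (1/2)^C(5, 2) = 34120889067 / 2^10 ≈ 33321180.729492

For each 5-subset S of vertices (there are C(335, 5) = 34120889067 such S), let X_S = 1 if S induces a K_5 (all C(5, 2) = 10 edges present). Then P(X_S = 1) = (1/2)^10 = 1/1024. By linearity of expectation, E[# K_5] = C(335, 5) · (1/2)^10 = 34120889067 / 1024 ≈ 33321180.729492.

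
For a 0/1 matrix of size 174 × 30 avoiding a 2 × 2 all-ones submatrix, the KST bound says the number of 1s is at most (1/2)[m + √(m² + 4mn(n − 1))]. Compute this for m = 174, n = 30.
z(174, 30; 2, 2) ≤ (1/2)[174 + √(174² + 4·174·30·29)] = (1/2)[174 + √635796] = 485.6841

Kővári–Sós–Turán: let r_1, ..., r_174 be the row sums and z = Σ r_i the total number of 1s. Each pair of columns can share at most one row with both entries 1 (else a 2×2 all-ones block appears), so Σ_i C(r_i, 2) ≤ C(30, 2) = 435. By convexity Σ_i C(r_i, 2) ≥ 174·C(z/174, 2) = z(z − 174)/(2·174), giving z² − 174z − 174·30·29 ≤ 0 and hence z ≤ (1/2)[174 + √(30276 + 4·151380)] = (1/2)[174 + √635796] ≈ (1/2)(174 + 797.3682) = 485.6841.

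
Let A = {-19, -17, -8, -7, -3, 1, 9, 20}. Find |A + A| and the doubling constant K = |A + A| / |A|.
K = |A + A| / |A| = 31/8

Enumerate A + A = {a + b : a, b ∈ A}. With |A| = 8, there are |A|^2 = 64 ordered sum pairs; collecting distinct values, A + A = {-38, -36, -34, -27, -26, -25, -24, -22, -20, -18, -16, -15, -14, -11, -10, -8, -7, -6, -2, 1, 2, 3, 6, 10, 12, 13, 17, 18, 21, 29, 40}, so |A + A| = 31. Thus K = 31/8. For comparison, the minimum possible |A + A| over all 8-element sets is 2·8 − 1 = 15 (so min K = 15/8), attained only by arithmetic progressions.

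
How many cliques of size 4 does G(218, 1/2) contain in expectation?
E[# K_4] = C(218, 4) · (1/2)^C(4, 2) = 91537110 / 2^6 = 45768555/32 = 1430267.34375

For each 4-subset S of vertices (there are C(218, 4) = 91537110 such S), let X_S = 1 if S induces a K_4 (all C(4, 2) = 6 edges present). Then P(X_S = 1) = (1/2)^6 = 1/64. By linearity of expectation, E[# K_4] = C(218, 4) · (1/2)^6 = 91537110 / 64 = 45768555/32 = 1430267.34375.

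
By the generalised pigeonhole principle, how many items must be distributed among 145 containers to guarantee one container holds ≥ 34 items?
n = (34 − 1)·145 + 1 = 4786

By the generalised pigeonhole principle, to guarantee some box contains ≥ r objects we need more than (r − 1) · k objects total. Threshold: n = (r − 1) · k + 1. With r = 34 and k = 145: n = 33 · 145 + 1 = 4785 + 1 = 4786. For n = 4785 = 33 · 145, we can put exactly 33 objects in every box, avoiding 34 in any single one — so 4786 is tight.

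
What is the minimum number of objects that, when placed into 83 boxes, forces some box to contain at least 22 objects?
n = (22 − 1)·83 + 1 = 1744

By the generalised pigeonhole principle, to guarantee some box contains ≥ r objects we need more than (r − 1) · k objects total. Threshold: n = (r − 1) · k + 1. With r = 22 and k = 83: n = 21 · 83 + 1 = 1743 + 1 = 1744. For n = 1743 = 21 · 83, we can put exactly 21 objects in every box, avoiding 22 in any single one — so 1744 is tight.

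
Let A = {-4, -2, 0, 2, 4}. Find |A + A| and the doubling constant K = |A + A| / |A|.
K = |A + A| / |A| = 9/5

Enumerate A + A = {a + b : a, b ∈ A}. With |A| = 5, there are |A|^2 = 25 ordered sum pairs; collecting distinct values, A + A = {-8, -6, -4, -2, 0, 2, 4, 6, 8}, so |A + A| = 9. Thus K = 9/5. Here |A + A| = 2|A| − 1 = 9, the minimum possible — so K = 9/5 is minimal, which holds iff A is an arithmetic progression.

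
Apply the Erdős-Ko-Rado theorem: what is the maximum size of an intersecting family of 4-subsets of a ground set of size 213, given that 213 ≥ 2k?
max |F| = C(212, 3) = 1565620

Erdős-Ko-Rado (1961): when n ≥ 2k, max |F| = C(n−1, k−1). The bound is attained by the star {A : i ∈ A} for any fixed i ∈ [n]. Here C(213−1, 4−1) = C(212, 3) = 1565620.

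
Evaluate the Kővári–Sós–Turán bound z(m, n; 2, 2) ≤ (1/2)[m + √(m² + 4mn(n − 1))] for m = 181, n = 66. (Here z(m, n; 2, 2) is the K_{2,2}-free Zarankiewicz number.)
z(181, 66; 2, 2) ≤ (1/2)[181 + √(181² + 4·181·66·65)] = (1/2)[181 + √3138721] = 976.3218

Kővári–Sós–Turán: let r_1, ..., r_181 be the row sums and z = Σ r_i the total number of 1s. Each pair of columns can share at most one row with both entries 1 (else a 2×2 all-ones block appears), so Σ_i C(r_i, 2) ≤ C(66, 2) = 2145. By convexity Σ_i C(r_i, 2) ≥ 181·C(z/181, 2) = z(z − 181)/(2·181), giving z² − 181z − 181·66·65 ≤ 0 and hence z ≤ (1/2)[181 + √(32761 + 4·776490)] = (1/2)[181 + √3138721] ≈ (1/2)(181 + 1771.6436) = 976.3218.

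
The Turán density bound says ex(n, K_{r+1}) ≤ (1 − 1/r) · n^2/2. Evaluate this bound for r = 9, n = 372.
Turán density bound = (8/9) · 372^2/2 = 61504

Turán's theorem: ex(n, K_{r+1}) is achieved by the complete r-partite Turán graph T(n, r) with parts as balanced as possible, and is at most (1 − 1/r) · n^2/2. For r = 9, n = 372: the density bound is (8/9) · 138384/2 = 61504. The integer-valued extremum is e(T(372, 9)) = 61503, which is strictly less than the density bound 61504 since 9 ∤ 372 (the parts of T(372, 9) cannot all be equal).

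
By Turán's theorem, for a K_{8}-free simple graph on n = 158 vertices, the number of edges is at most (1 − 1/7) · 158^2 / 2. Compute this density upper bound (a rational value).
Turán density bound = (6/7) · 158^2/2 = 74892/7 ≈ 10698.8571

Turán's theorem: ex(n, K_{r+1}) is achieved by the complete r-partite Turán graph T(n, r) with parts as balanced as possible, and is at most (1 − 1/r) · n^2/2. For r = 7, n = 158: the density bound is (6/7) · 24964/2 = 74892/7 ≈ 10698.8571. The integer-valued extremum is e(T(158, 7)) = 10698, which is strictly less than the density bound 74892/7 since 7 ∤ 158 (the parts of T(158, 7) cannot all be equal).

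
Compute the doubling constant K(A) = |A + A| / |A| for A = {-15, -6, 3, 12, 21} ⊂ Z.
K = |A + A| / |A| = 9/5

Enumerate A + A = {a + b : a, b ∈ A}. With |A| = 5, there are |A|^2 = 25 ordered sum pairs; collecting distinct values, A + A = {-30, -21, -12, -3, 6, 15, 24, 33, 42}, so |A + A| = 9. Thus K = 9/5. Here |A + A| = 2|A| − 1 = 9, the minimum possible — so K = 9/5 is minimal, which holds iff A is an arithmetic progression.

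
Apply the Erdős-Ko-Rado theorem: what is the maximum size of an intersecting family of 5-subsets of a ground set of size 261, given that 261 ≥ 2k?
max |F| = C(260, 4) = 186043585

Erdős-Ko-Rado (1961): when n ≥ 2k, max |F| = C(n−1, k−1). The bound is attained by the star {A : i ∈ A} for any fixed i ∈ [n]. Here C(261−1, 5−1) = C(260, 4) = 186043585.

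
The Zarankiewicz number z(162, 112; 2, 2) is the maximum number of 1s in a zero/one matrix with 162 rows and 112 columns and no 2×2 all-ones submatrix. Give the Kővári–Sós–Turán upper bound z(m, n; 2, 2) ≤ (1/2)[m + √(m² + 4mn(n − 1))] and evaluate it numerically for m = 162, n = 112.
z(162, 112; 2, 2) ≤ (1/2)[162 + √(162² + 4·162·112·111)] = (1/2)[162 + √8082180] = 1502.4588

Kővári–Sós–Turán: let r_1, ..., r_162 be the row sums and z = Σ r_i the total number of 1s. Each pair of columns can share at most one row with both entries 1 (else a 2×2 all-ones block appears), so Σ_i C(r_i, 2) ≤ C(112, 2) = 6216. By convexity Σ_i C(r_i, 2) ≥ 162·C(z/162, 2) = z(z − 162)/(2·162), giving z² − 162z − 162·112·111 ≤ 0 and hence z ≤ (1/2)[162 + √(26244 + 4·2013984)] = (1/2)[162 + √8082180] ≈ (1/2)(162 + 2842.9175) = 1502.4588.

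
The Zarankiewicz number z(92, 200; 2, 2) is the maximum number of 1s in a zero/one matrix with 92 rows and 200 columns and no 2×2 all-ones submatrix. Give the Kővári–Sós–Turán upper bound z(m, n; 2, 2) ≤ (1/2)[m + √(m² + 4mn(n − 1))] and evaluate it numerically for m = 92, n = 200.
z(92, 200; 2, 2) ≤ (1/2)[92 + √(92² + 4·92·200·199)] = (1/2)[92 + √14654864] = 1960.0836

Kővári–Sós–Turán: let r_1, ..., r_92 be the row sums and z = Σ r_i the total number of 1s. Each pair of columns can share at most one row with both entries 1 (else a 2×2 all-ones block appears), so Σ_i C(r_i, 2) ≤ C(200, 2) = 19900. By convexity Σ_i C(r_i, 2) ≥ 92·C(z/92, 2) = z(z − 92)/(2·92), giving z² − 92z − 92·200·199 ≤ 0 and hence z ≤ (1/2)[92 + √(8464 + 4·3661600)] = (1/2)[92 + √14654864] ≈ (1/2)(92 + 3828.1672) = 1960.0836.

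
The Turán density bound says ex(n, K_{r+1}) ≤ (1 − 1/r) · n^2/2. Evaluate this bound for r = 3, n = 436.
Turán density bound = (2/3) · 436^2/2 = 190096/3 ≈ 63365.3333

Turán's theorem: ex(n, K_{r+1}) is achieved by the complete r-partite Turán graph T(n, r) with parts as balanced as possible, and is at most (1 − 1/r) · n^2/2. For r = 3, n = 436: the density bound is (2/3) · 190096/2 = 190096/3 ≈ 63365.3333. The integer-valued extremum is e(T(436, 3)) = 63365, which is strictly less than the density bound 190096/3 since 3 ∤ 436 (the parts of T(436, 3) cannot all be equal).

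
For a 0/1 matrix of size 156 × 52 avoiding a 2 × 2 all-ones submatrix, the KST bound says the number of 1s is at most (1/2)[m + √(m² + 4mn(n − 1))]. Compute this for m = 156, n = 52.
z(156, 52; 2, 2) ≤ (1/2)[156 + √(156² + 4·156·52·51)] = (1/2)[156 + √1679184] = 725.9167

Kővári–Sós–Turán: let r_1, ..., r_156 be the row sums and z = Σ r_i the total number of 1s. Each pair of columns can share at most one row with both entries 1 (else a 2×2 all-ones block appears), so Σ_i C(r_i, 2) ≤ C(52, 2) = 1326. By convexity Σ_i C(r_i, 2) ≥ 156·C(z/156, 2) = z(z − 156)/(2·156), giving z² − 156z − 156·52·51 ≤ 0 and hence z ≤ (1/2)[156 + √(24336 + 4·413712)] = (1/2)[156 + √1679184] ≈ (1/2)(156 + 1295.8333) = 725.9167.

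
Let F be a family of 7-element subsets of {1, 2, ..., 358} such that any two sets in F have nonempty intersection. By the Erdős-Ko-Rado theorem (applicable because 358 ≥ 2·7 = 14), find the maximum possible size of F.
max |F| = C(357, 6) = 2756352147472

Erdős-Ko-Rado (1961): when n ≥ 2k, max |F| = C(n−1, k−1). The bound is attained by the star {A : i ∈ A} for any fixed i ∈ [n]. Here C(358−1, 7−1) = C(357, 6) = 2756352147472.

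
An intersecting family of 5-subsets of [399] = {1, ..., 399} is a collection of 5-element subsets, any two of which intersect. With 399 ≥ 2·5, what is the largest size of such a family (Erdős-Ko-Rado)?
max |F| = C(398, 4) = 1029804105

The Erdős-Ko-Rado theorem states: for n ≥ 2k, an intersecting family of k-subsets of an n-element set has size at most C(n − 1, k − 1), with equality for 'star' families {A ⊆ [n] : |A| = k, i ∈ A} (fix an element i). For n = 399, k = 5: C(398, 4) = 1029804105.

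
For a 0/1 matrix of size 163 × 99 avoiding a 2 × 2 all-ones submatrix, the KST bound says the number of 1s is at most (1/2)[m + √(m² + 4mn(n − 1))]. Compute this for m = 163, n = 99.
z(163, 99; 2, 2) ≤ (1/2)[163 + √(163² + 4·163·99·98)] = (1/2)[163 + √6352273] = 1341.6858

Kővári–Sós–Turán: let r_1, ..., r_163 be the row sums and z = Σ r_i the total number of 1s. Each pair of columns can share at most one row with both entries 1 (else a 2×2 all-ones block appears), so Σ_i C(r_i, 2) ≤ C(99, 2) = 4851. By convexity Σ_i C(r_i, 2) ≥ 163·C(z/163, 2) = z(z − 163)/(2·163), giving z² − 163z − 163·99·98 ≤ 0 and hence z ≤ (1/2)[163 + √(26569 + 4·1581426)] = (1/2)[163 + √6352273] ≈ (1/2)(163 + 2520.3716) = 1341.6858.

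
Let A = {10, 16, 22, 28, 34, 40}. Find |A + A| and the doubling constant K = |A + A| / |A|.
K = |A + A| / |A| = 11/6

Enumerate A + A = {a + b : a, b ∈ A}. With |A| = 6, there are |A|^2 = 36 ordered sum pairs; collecting distinct values, A + A = {20, 26, 32, 38, 44, 50, 56, 62, 68, 74, 80}, so |A + A| = 11. Thus K = 11/6. Here |A + A| = 2|A| − 1 = 11, the minimum possible — so K = 11/6 is minimal, which holds iff A is an arithmetic progression.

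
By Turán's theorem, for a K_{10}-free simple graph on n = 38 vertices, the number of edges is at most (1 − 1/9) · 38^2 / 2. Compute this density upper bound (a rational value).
Turán density bound = (8/9) · 38^2/2 = 5776/9 ≈ 641.7778

Turán's theorem: ex(n, K_{r+1}) is achieved by the complete r-partite Turán graph T(n, r) with parts as balanced as possible, and is at most (1 − 1/r) · n^2/2. For r = 9, n = 38: the density bound is (8/9) · 1444/2 = 5776/9 ≈ 641.7778. The integer-valued extremum is e(T(38, 9)) = 641, which is strictly less than the density bound 5776/9 since 9 ∤ 38 (the parts of T(38, 9) cannot all be equal).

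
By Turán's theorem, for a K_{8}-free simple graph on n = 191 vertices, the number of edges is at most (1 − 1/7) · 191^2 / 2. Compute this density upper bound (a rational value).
Turán density bound = (6/7) · 191^2/2 = 109443/7 ≈ 15634.7143

Turán's theorem: ex(n, K_{r+1}) is achieved by the complete r-partite Turán graph T(n, r) with parts as balanced as possible, and is at most (1 − 1/r) · n^2/2. For r = 7, n = 191: the density bound is (6/7) · 36481/2 = 109443/7 ≈ 15634.7143. The integer-valued extremum is e(T(191, 7)) = 15634, which is strictly less than the density bound 109443/7 since 7 ∤ 191 (the parts of T(191, 7) cannot all be equal).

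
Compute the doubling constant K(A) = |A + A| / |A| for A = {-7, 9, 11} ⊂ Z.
K = |A + A| / |A| = 6/3 = 2

Enumerate A + A = {a + b : a, b ∈ A}. With |A| = 3, there are |A|^2 = 9 ordered sum pairs; collecting distinct values, A + A = {-14, 2, 4, 18, 20, 22}, so |A + A| = 6. Thus K = 6/3 = 2. For comparison, the minimum possible |A + A| over all 3-element sets is 2·3 − 1 = 5 (so min K = 5/3), attained only by arithmetic progressions.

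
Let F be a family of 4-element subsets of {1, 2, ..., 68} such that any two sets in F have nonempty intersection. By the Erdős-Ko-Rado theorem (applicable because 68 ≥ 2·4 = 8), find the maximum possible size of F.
max |F| = C(67, 3) = 47905

Erdős-Ko-Rado (1961): when n ≥ 2k, max |F| = C(n−1, k−1). The bound is attained by the star {A : i ∈ A} for any fixed i ∈ [n]. Here C(68−1, 4−1) = C(67, 3) = 47905.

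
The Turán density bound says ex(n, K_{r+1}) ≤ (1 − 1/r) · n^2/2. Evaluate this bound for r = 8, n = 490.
Turán density bound = (7/8) · 490^2/2 = 420175/4 ≈ 105043.75

Turán's theorem: ex(n, K_{r+1}) is achieved by the complete r-partite Turán graph T(n, r) with parts as balanced as possible, and is at most (1 − 1/r) · n^2/2. For r = 8, n = 490: the density bound is (7/8) · 240100/2 = 420175/4 ≈ 105043.75. The integer-valued extremum is e(T(490, 8)) = 105043, which is strictly less than the density bound 420175/4 since 8 ∤ 490 (the parts of T(490, 8) cannot all be equal).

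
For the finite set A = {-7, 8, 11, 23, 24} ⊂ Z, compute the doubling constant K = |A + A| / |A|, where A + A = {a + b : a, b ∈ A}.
K = |A + A| / |A| = 14/5

Enumerate A + A = {a + b : a, b ∈ A}. With |A| = 5, there are |A|^2 = 25 ordered sum pairs; collecting distinct values, A + A = {-14, 1, 4, 16, 17, 19, 22, 31, 32, 34, 35, 46, 47, 48}, so |A + A| = 14. Thus K = 14/5. For comparison, the minimum possible |A + A| over all 5-element sets is 2·5 − 1 = 9 (so min K = 9/5), attained only by arithmetic progressions.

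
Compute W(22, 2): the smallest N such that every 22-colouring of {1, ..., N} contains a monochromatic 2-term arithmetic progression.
W(22, 2) = 22 + 1 = 23

A 2-term AP is any pair of integers, so a monochromatic 2-AP exists iff some colour is used at least twice. With 22 colours, the colouring i ↦ i on {1, ..., 22} uses each colour once, avoiding any monochromatic pair, so W(22, 2) > 22. For {1, ..., 23}, pigeonhole forces two integers of the same colour, which form a monochromatic 2-AP. Hence W(22, 2) = 23.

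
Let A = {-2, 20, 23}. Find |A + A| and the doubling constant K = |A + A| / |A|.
K = |A + A| / |A| = 6/3 = 2

Enumerate A + A = {a + b : a, b ∈ A}. With |A| = 3, there are |A|^2 = 9 ordered sum pairs; collecting distinct values, A + A = {-4, 18, 21, 40, 43, 46}, so |A + A| = 6. Thus K = 6/3 = 2. For comparison, the minimum possible |A + A| over all 3-element sets is 2·3 − 1 = 5 (so min K = 5/3), attained only by arithmetic progressions.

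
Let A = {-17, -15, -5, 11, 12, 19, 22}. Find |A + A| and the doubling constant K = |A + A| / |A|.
K = |A + A| / |A| = 27/7

Enumerate A + A = {a + b : a, b ∈ A}. With |A| = 7, there are |A|^2 = 49 ordered sum pairs; collecting distinct values, A + A = {-34, -32, -30, -22, -20, -10, -6, -5, -4, -3, 2, 4, 5, 6, 7, 14, 17, 22, 23, 24, 30, 31, 33, 34, 38, 41, 44}, so |A + A| = 27. Thus K = 27/7. For comparison, the minimum possible |A + A| over all 7-element sets is 2·7 − 1 = 13 (so min K = 13/7), attained only by arithmetic progressions.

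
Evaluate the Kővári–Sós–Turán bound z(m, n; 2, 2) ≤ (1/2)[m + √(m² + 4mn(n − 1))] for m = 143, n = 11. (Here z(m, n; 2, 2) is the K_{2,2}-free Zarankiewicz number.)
z(143, 11; 2, 2) ≤ (1/2)[143 + √(143² + 4·143·11·10)] = (1/2)[143 + √83369] = 215.8685

Kővári–Sós–Turán: let r_1, ..., r_143 be the row sums and z = Σ r_i the total number of 1s. Each pair of columns can share at most one row with both entries 1 (else a 2×2 all-ones block appears), so Σ_i C(r_i, 2) ≤ C(11, 2) = 55. By convexity Σ_i C(r_i, 2) ≥ 143·C(z/143, 2) = z(z − 143)/(2·143), giving z² − 143z − 143·11·10 ≤ 0 and hence z ≤ (1/2)[143 + √(20449 + 4·15730)] = (1/2)[143 + √83369] ≈ (1/2)(143 + 288.7369) = 215.8685.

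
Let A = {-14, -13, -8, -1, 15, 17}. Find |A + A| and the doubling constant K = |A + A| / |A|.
K = |A + A| / |A| = 21/6 = 7/2

Enumerate A + A = {a + b : a, b ∈ A}. With |A| = 6, there are |A|^2 = 36 ordered sum pairs; collecting distinct values, A + A = {-28, -27, -26, -22, -21, -16, -15, -14, -9, -2, 1, 2, 3, 4, 7, 9, 14, 16, 30, 32, 34}, so |A + A| = 21. Thus K = 21/6 = 7/2. For comparison, the minimum possible |A + A| over all 6-element sets is 2·6 − 1 = 11 (so min K = 11/6), attained only by arithmetic progressions.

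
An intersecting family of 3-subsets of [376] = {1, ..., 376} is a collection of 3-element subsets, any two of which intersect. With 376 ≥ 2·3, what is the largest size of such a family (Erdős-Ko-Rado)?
max |F| = C(375, 2) = 70125

The Erdős-Ko-Rado theorem states: for n ≥ 2k, an intersecting family of k-subsets of an n-element set has size at most C(n − 1, k − 1), with equality for 'star' families {A ⊆ [n] : |A| = k, i ∈ A} (fix an element i). For n = 376, k = 3: C(375, 2) = 70125.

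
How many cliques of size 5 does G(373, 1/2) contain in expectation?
E[# K_5] = C(373, 5) · (1/2)^C(5, 2) = 58569636069 / 2^10 ≈ 57196910.223633

For each 5-subset S of vertices (there are C(373, 5) = 58569636069 such S), let X_S = 1 if S induces a K_5 (all C(5, 2) = 10 edges present). Then P(X_S = 1) = (1/2)^10 = 1/1024. By linearity of expectation, E[# K_5] = C(373, 5) · (1/2)^10 = 58569636069 / 1024 ≈ 57196910.223633.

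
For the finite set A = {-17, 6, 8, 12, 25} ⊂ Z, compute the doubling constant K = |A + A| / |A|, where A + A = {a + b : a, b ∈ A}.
K = |A + A| / |A| = 15/5 = 3

Enumerate A + A = {a + b : a, b ∈ A}. With |A| = 5, there are |A|^2 = 25 ordered sum pairs; collecting distinct values, A + A = {-34, -11, -9, -5, 8, 12, 14, 16, 18, 20, 24, 31, 33, 37, 50}, so |A + A| = 15. Thus K = 15/5 = 3. For comparison, the minimum possible |A + A| over all 5-element sets is 2·5 − 1 = 9 (so min K = 9/5), attained only by arithmetic progressions.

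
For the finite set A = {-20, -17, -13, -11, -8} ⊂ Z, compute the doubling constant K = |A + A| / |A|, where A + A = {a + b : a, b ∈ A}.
K = |A + A| / |A| = 14/5

Enumerate A + A = {a + b : a, b ∈ A}. With |A| = 5, there are |A|^2 = 25 ordered sum pairs; collecting distinct values, A + A = {-40, -37, -34, -33, -31, -30, -28, -26, -25, -24, -22, -21, -19, -16}, so |A + A| = 14. Thus K = 14/5. For comparison, the minimum possible |A + A| over all 5-element sets is 2·5 − 1 = 9 (so min K = 9/5), attained only by arithmetic progressions.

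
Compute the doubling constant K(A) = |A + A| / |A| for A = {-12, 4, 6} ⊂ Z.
K = |A + A| / |A| = 6/3 = 2

Enumerate A + A = {a + b : a, b ∈ A}. With |A| = 3, there are |A|^2 = 9 ordered sum pairs; collecting distinct values, A + A = {-24, -8, -6, 8, 10, 12}, so |A + A| = 6. Thus K = 6/3 = 2. For comparison, the minimum possible |A + A| over all 3-element sets is 2·3 − 1 = 5 (so min K = 5/3), attained only by arithmetic progressions.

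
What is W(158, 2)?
W(158, 2) = 158 + 1 = 159

A 2-term AP is any pair of integers, so a monochromatic 2-AP exists iff some colour is used at least twice. With 158 colours, the colouring i ↦ i on {1, ..., 158} uses each colour once, avoiding any monochromatic pair, so W(158, 2) > 158. For {1, ..., 159}, pigeonhole forces two integers of the same colour, which form a monochromatic 2-AP. Hence W(158, 2) = 159.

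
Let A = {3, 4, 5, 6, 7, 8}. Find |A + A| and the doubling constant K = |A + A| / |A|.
K = |A + A| / |A| = 11/6

Enumerate A + A = {a + b : a, b ∈ A}. With |A| = 6, there are |A|^2 = 36 ordered sum pairs; collecting distinct values, A + A = {6, 7, 8, 9, 10, 11, 12, 13, 14, 15, 16}, so |A + A| = 11. Thus K = 11/6. Here |A + A| = 2|A| − 1 = 11, the minimum possible — so K = 11/6 is minimal, which holds iff A is an arithmetic progression.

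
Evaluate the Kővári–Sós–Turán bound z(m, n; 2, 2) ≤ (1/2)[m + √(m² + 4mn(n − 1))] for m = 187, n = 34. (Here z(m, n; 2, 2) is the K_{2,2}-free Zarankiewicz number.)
z(187, 34; 2, 2) ≤ (1/2)[187 + √(187² + 4·187·34·33)] = (1/2)[187 + √874225] = 561

Kővári–Sós–Turán: let r_1, ..., r_187 be the row sums and z = Σ r_i the total number of 1s. Each pair of columns can share at most one row with both entries 1 (else a 2×2 all-ones block appears), so Σ_i C(r_i, 2) ≤ C(34, 2) = 561. By convexity Σ_i C(r_i, 2) ≥ 187·C(z/187, 2) = z(z − 187)/(2·187), giving z² − 187z − 187·34·33 ≤ 0 and hence z ≤ (1/2)[187 + √(34969 + 4·209814)] = (1/2)[187 + √874225] ≈ (1/2)(187 + 935) = 561.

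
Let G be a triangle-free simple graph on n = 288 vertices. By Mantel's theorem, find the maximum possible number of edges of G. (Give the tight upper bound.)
ex(288, K_3) = ⌊288^2/4⌋ = 20736

Mantel (1907): a triangle-free graph on n vertices has at most ⌊n^2/4⌋ edges, with equality for the complete bipartite graph K_{⌊n/2⌋, ⌈n/2⌉}. For n = 288: ⌊288^2/4⌋ = ⌊82944/4⌋ = 20736. The extremal graph is K_{144, 144}, which has 144·144 = 20736 edges.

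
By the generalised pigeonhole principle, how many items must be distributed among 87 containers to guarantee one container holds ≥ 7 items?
n = (7 − 1)·87 + 1 = 523

By the generalised pigeonhole principle, to guarantee some box contains ≥ r objects we need more than (r − 1) · k objects total. Threshold: n = (r − 1) · k + 1. With r = 7 and k = 87: n = 6 · 87 + 1 = 522 + 1 = 523. For n = 522 = 6 · 87, we can put exactly 6 objects in every box, avoiding 7 in any single one — so 523 is tight.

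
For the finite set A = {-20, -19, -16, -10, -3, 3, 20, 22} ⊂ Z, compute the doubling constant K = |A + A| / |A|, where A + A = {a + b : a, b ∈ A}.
K = |A + A| / |A| = 33/8

Enumerate A + A = {a + b : a, b ∈ A}. With |A| = 8, there are |A|^2 = 64 ordered sum pairs; collecting distinct values, A + A = {-40, -39, -38, -36, -35, -32, -30, -29, -26, -23, -22, -20, -19, -17, -16, -13, -7, -6, 0, 1, 2, 3, 4, 6, 10, 12, 17, 19, 23, 25, 40, 42, 44}, so |A + A| = 33. Thus K = 33/8. For comparison, the minimum possible |A + A| over all 8-element sets is 2·8 − 1 = 15 (so min K = 15/8), attained only by arithmetic progressions.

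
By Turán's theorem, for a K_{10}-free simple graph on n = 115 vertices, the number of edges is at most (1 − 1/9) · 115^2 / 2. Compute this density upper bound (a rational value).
Turán density bound = (8/9) · 115^2/2 = 52900/9 ≈ 5877.7778

Turán's theorem: ex(n, K_{r+1}) is achieved by the complete r-partite Turán graph T(n, r) with parts as balanced as possible, and is at most (1 − 1/r) · n^2/2. For r = 9, n = 115: the density bound is (8/9) · 13225/2 = 52900/9 ≈ 5877.7778. The integer-valued extremum is e(T(115, 9)) = 5877, which is strictly less than the density bound 52900/9 since 9 ∤ 115 (the parts of T(115, 9) cannot all be equal).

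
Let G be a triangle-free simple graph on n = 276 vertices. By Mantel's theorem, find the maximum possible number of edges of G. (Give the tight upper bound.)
ex(276, K_3) = ⌊276^2/4⌋ = 19044

Mantel (1907): a triangle-free graph on n vertices has at most ⌊n^2/4⌋ edges, with equality for the complete bipartite graph K_{⌊n/2⌋, ⌈n/2⌉}. For n = 276: ⌊276^2/4⌋ = ⌊76176/4⌋ = 19044. The extremal graph is K_{138, 138}, which has 138·138 = 19044 edges.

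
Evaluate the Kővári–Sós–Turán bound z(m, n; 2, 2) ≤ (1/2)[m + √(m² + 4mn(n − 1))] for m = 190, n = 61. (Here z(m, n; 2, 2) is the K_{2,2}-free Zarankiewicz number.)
z(190, 61; 2, 2) ≤ (1/2)[190 + √(190² + 4·190·61·60)] = (1/2)[190 + √2817700] = 934.3003

Kővári–Sós–Turán: let r_1, ..., r_190 be the row sums and z = Σ r_i the total number of 1s. Each pair of columns can share at most one row with both entries 1 (else a 2×2 all-ones block appears), so Σ_i C(r_i, 2) ≤ C(61, 2) = 1830. By convexity Σ_i C(r_i, 2) ≥ 190·C(z/190, 2) = z(z − 190)/(2·190), giving z² − 190z − 190·61·60 ≤ 0 and hence z ≤ (1/2)[190 + √(36100 + 4·695400)] = (1/2)[190 + √2817700] ≈ (1/2)(190 + 1678.6006) = 934.3003.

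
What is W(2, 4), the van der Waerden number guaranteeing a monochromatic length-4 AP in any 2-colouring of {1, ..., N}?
W(2, 4) = 35

W(2, 4) = 35. The lower bound W(2, 4) > 34 comes from an explicit good 2-colouring of [1, 34]; the upper bound W(2, 4) ≤ 35 was verified by exhaustive search over 2-colourings of [1, 35].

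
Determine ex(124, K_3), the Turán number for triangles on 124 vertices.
ex(124, K_3) = ⌊124^2/4⌋ = 3844

Mantel (1907): a triangle-free graph on n vertices has at most ⌊n^2/4⌋ edges, with equality for the complete bipartite graph K_{⌊n/2⌋, ⌈n/2⌉}. For n = 124: ⌊124^2/4⌋ = ⌊15376/4⌋ = 3844. The extremal graph is K_{62, 62}, which has 62·62 = 3844 edges.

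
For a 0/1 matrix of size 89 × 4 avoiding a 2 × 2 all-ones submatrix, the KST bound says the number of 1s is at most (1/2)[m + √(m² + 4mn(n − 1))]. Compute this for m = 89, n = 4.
z(89, 4; 2, 2) ≤ (1/2)[89 + √(89² + 4·89·4·3)] = (1/2)[89 + √12193] = 99.711

Kővári–Sós–Turán: let r_1, ..., r_89 be the row sums and z = Σ r_i the total number of 1s. Each pair of columns can share at most one row with both entries 1 (else a 2×2 all-ones block appears), so Σ_i C(r_i, 2) ≤ C(4, 2) = 6. By convexity Σ_i C(r_i, 2) ≥ 89·C(z/89, 2) = z(z − 89)/(2·89), giving z² − 89z − 89·4·3 ≤ 0 and hence z ≤ (1/2)[89 + √(7921 + 4·1068)] = (1/2)[89 + √12193] ≈ (1/2)(89 + 110.4219) = 99.711.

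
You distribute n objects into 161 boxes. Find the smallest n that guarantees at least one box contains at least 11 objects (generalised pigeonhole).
n = (11 − 1)·161 + 1 = 1611

By the generalised pigeonhole principle, to guarantee some box contains ≥ r objects we need more than (r − 1) · k objects total. Threshold: n = (r − 1) · k + 1. With r = 11 and k = 161: n = 10 · 161 + 1 = 1610 + 1 = 1611. For n = 1610 = 10 · 161, we can put exactly 10 objects in every box, avoiding 11 in any single one — so 1611 is tight.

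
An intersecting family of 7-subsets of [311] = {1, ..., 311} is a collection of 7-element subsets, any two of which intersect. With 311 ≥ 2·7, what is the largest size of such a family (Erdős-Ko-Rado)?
max |F| = C(310, 6) = 1174080931485

Erdős-Ko-Rado (1961): when n ≥ 2k, max |F| = C(n−1, k−1). The bound is attained by the star {A : i ∈ A} for any fixed i ∈ [n]. Here C(311−1, 7−1) = C(310, 6) = 1174080931485.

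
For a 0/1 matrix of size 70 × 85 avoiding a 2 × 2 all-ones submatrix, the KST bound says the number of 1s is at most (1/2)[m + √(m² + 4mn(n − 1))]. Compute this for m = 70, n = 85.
z(70, 85; 2, 2) ≤ (1/2)[70 + √(70² + 4·70·85·84)] = (1/2)[70 + √2004100] = 742.8312

Kővári–Sós–Turán: let r_1, ..., r_70 be the row sums and z = Σ r_i the total number of 1s. Each pair of columns can share at most one row with both entries 1 (else a 2×2 all-ones block appears), so Σ_i C(r_i, 2) ≤ C(85, 2) = 3570. By convexity Σ_i C(r_i, 2) ≥ 70·C(z/70, 2) = z(z − 70)/(2·70), giving z² − 70z − 70·85·84 ≤ 0 and hence z ≤ (1/2)[70 + √(4900 + 4·499800)] = (1/2)[70 + √2004100] ≈ (1/2)(70 + 1415.6624) = 742.8312.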